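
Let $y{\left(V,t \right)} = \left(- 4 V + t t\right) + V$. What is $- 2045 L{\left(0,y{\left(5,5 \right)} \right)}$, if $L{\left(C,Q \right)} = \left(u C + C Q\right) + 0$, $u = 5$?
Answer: $0$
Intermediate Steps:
$y{\left(V,t \right)} = t^{2} - 3 V$ ($y{\left(V,t \right)} = \left(- 4 V + t^{2}\right) + V = \left(t^{2} - 4 V\right) + V = t^{2} - 3 V$)
$L{\left(C,Q \right)} = 5 C + C Q$ ($L{\left(C,Q \right)} = \left(5 C + C Q\right) + 0 = 5 C + C Q$)
$- 2045 L{\left(0,y{\left(5,5 \right)} \right)} = - 2045 \cdot 0 \left(5 + \left(5^{2} - 15\right)\right) = - 2045 \cdot 0 \left(5 + \left(25 - 15\right)\right) = - 2045 \cdot 0 \left(5 + 10\right) = - 2045 \cdot 0 \cdot 15 = \left(-2045\right) 0 = 0$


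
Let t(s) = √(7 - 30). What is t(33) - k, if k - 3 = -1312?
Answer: 1309 + I*√23 ≈ 1309.0 + 4.7958*I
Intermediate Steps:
k = -1309 (k = 3 - 1312 = -1309)
t(s) = I*√23 (t(s) = √(-23) = I*√23)
t(33) - k = I*√23 - 1*(-1309) = I*√23 + 1309 = 1309 + I*√23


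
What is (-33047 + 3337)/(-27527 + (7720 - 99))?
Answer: 14855/9953 ≈ 1.4925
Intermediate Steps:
(-33047 + 3337)/(-27527 + (7720 - 99)) = -29710/(-27527 + 7621) = -29710/(-19906) = -29710*(-1/19906) = 14855/9953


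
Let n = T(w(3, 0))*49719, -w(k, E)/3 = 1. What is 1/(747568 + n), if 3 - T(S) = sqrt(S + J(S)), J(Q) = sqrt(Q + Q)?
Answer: 1/(896725 - 49719*sqrt(-3 + I*sqrt(6))) ≈ 1.1445e-6 + 1.2211e-7*I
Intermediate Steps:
J(Q) = sqrt(2)*sqrt(Q) (J(Q) = sqrt(2*Q) = sqrt(2)*sqrt(Q))
w(k, E) = -3 (w(k, E) = -3*1 = -3)
T(S) = 3 - sqrt(S + sqrt(2)*sqrt(S))
n = 149157 - 49719*sqrt(-3 + I*sqrt(6)) (n = (3 - sqrt(-3 + sqrt(2)*sqrt(-3)))*49719 = (3 - sqrt(-3 + sqrt(2)*(I*sqrt(3))))*49719 = (3 - sqrt(-3 + I*sqrt(6)))*49719 = 149157 - 49719*sqrt(-3 + I*sqrt(6)) ≈ 1.1631e+5 - 92168.0*I)
1/(747568 + n) = 1/(747568 + (149157 - 49719*sqrt(-3 + I*sqrt(6)))) = 1/(896725 - 49719*sqrt(-3 + I*sqrt(6)))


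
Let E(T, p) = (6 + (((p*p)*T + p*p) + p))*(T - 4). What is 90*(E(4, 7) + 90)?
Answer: 8100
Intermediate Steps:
E(T, p) = (-4 + T)*(6 + p + p² + T*p²) (E(T, p) = (6 + ((p²*T + p²) + p))*(-4 + T) = (6 + ((T*p² + p²) + p))*(-4 + T) = (6 + ((p² + T*p²) + p))*(-4 + T) = (6 + (p + p² + T*p²))*(-4 + T) = (6 + p + p² + T*p²)*(-4 + T) = (-4 + T)*(6 + p + p² + T*p²))
90*(E(4, 7) + 90) = 90*((-24 - 4*7 - 4*7² + 6*4 + 4*7 + 4²*7² - 3*4*7²) + 90) = 90*((-24 - 28 - 4*49 + 24 + 28 + 16*49 - 3*4*49) + 90) = 90*((-24 - 28 - 196 + 24 + 28 + 784 - 588) + 90) = 90*(0 + 90) = 90*90 = 8100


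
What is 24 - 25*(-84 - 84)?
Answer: 4224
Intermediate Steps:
24 - 25*(-84 - 84) = 24 - 25*(-168) = 24 + 4200 = 4224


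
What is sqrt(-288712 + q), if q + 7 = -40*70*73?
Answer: 3*I*sqrt(54791) ≈ 702.22*I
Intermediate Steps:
q = -204407 (q = -7 - 40*70*73 = -7 - 2800*73 = -7 - 204400 = -204407)
sqrt(-288712 + q) = sqrt(-288712 - 204407) = sqrt(-493119) = 3*I*sqrt(54791)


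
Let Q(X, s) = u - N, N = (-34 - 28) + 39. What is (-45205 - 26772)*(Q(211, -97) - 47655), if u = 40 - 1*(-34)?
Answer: 3423082166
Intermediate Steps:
u = 74 (u = 40 + 34 = 74)
N = -23 (N = -62 + 39 = -23)
Q(X, s) = 97 (Q(X, s) = 74 - 1*(-23) = 74 + 23 = 97)
(-45205 - 26772)*(Q(211, -97) - 47655) = (-45205 - 26772)*(97 - 47655) = -71977*(-47558) = 3423082166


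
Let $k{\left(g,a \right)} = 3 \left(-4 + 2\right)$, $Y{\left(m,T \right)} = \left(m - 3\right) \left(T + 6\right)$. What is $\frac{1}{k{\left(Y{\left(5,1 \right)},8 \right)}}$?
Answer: $- \frac{1}{6} \approx -0.16667$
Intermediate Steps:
$Y{\left(m,T \right)} = \left(-3 + m\right) \left(6 + T\right)$
$k{\left(g,a \right)} = -6$ ($k{\left(g,a \right)} = 3 \left(-2\right) = -6$)
$\frac{1}{k{\left(Y{\left(5,1 \right)},8 \right)}} = \frac{1}{-6} = - \frac{1}{6}$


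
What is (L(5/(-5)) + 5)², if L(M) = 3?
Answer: 64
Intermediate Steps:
(L(5/(-5)) + 5)² = (3 + 5)² = 8² = 64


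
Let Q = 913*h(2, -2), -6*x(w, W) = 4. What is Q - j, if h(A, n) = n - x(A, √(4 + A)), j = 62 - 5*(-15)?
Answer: -4063/3 ≈ -1354.3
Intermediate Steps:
x(w, W) = -⅔ (x(w, W) = -⅙*4 = -⅔)
j = 137 (j = 62 + 75 = 137)
h(A, n) = ⅔ + n (h(A, n) = n - 1*(-⅔) = n + ⅔ = ⅔ + n)
Q = -3652/3 (Q = 913*(⅔ - 2) = 913*(-4/3) = -3652/3 ≈ -1217.3)
Q - j = -3652/3 - 1*137 = -3652/3 - 137 = -4063/3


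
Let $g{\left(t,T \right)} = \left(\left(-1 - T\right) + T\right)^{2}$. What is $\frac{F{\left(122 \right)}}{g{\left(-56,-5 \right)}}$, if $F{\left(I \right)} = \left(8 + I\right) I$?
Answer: $15860$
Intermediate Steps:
$F{\left(I \right)} = I \left(8 + I\right)$
$g{\left(t,T \right)} = 1$ ($g{\left(t,T \right)} = \left(-1\right)^{2} = 1$)
$\frac{F{\left(122 \right)}}{g{\left(-56,-5 \right)}} = \frac{122 \left(8 + 122\right)}{1} = 122 \cdot 130 \cdot 1 = 15860 \cdot 1 = 15860$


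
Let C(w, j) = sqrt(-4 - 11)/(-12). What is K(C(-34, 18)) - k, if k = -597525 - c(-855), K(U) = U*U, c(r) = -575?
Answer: 28653595/48 ≈ 5.9695e+5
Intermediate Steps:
C(w, j) = -I*sqrt(15)/12 (C(w, j) = sqrt(-15)*(-1/12) = (I*sqrt(15))*(-1/12) = -I*sqrt(15)/12)
K(U) = U**2
k = -596950 (k = -597525 - 1*(-575) = -597525 + 575 = -596950)
K(C(-34, 18)) - k = (-I*sqrt(15)/12)**2 - 1*(-596950) = -5/48 + 596950 = 28653595/48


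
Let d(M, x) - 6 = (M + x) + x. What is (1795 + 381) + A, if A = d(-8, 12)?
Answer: 2198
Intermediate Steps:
d(M, x) = 6 + M + 2*x (d(M, x) = 6 + ((M + x) + x) = 6 + (M + 2*x) = 6 + M + 2*x)
A = 22 (A = 6 - 8 + 2*12 = 6 - 8 + 24 = 22)
(1795 + 381) + A = (1795 + 381) + 22 = 2176 + 22 = 2198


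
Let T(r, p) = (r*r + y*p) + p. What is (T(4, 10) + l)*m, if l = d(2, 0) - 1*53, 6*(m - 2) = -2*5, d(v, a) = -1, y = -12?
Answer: -148/3 ≈ -49.333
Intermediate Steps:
T(r, p) = r² - 11*p (T(r, p) = (r*r - 12*p) + p = (r² - 12*p) + p = r² - 11*p)
m = ⅓ (m = 2 + (-2*5)/6 = 2 + (⅙)*(-10) = 2 - 5/3 = ⅓ ≈ 0.33333)
l = -54 (l = -1 - 1*53 = -1 - 53 = -54)
(T(4, 10) + l)*m = ((4² - 11*10) - 54)*(⅓) = ((16 - 110) - 54)*(⅓) = (-94 - 54)*(⅓) = -148*⅓ = -148/3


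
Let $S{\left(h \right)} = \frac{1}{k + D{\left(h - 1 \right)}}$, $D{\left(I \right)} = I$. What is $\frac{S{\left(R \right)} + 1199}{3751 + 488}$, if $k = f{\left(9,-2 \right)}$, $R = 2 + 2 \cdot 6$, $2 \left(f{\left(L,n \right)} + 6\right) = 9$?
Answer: $\frac{9193}{32499} \approx 0.28287$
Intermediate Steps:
$f{\left(L,n \right)} = - \frac{3}{2}$ ($f{\left(L,n \right)} = -6 + \frac{1}{2} \cdot 9 = -6 + \frac{9}{2} = - \frac{3}{2}$)
$R = 14$ ($R = 2 + 12 = 14$)
$k = - \frac{3}{2} \approx -1.5$
$S{\left(h \right)} = \frac{1}{- \frac{5}{2} + h}$ ($S{\left(h \right)} = \frac{1}{- \frac{3}{2} + \left(h - 1\right)} = \frac{1}{- \frac{3}{2} + \left(-1 + h\right)} = \frac{1}{- \frac{5}{2} + h}$)
$\frac{S{\left(R \right)} + 1199}{3751 + 488} = \frac{\frac{2}{-5 + 2 \cdot 14} + 1199}{3751 + 488} = \frac{\frac{2}{-5 + 28} + 1199}{4239} = \left(\frac{2}{23} + 1199\right) \frac{1}{4239} = \frac{27579}{23} \cdot \frac{1}{4239} = \frac{9193}{32499}$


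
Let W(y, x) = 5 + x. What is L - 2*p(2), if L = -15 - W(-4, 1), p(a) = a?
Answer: -25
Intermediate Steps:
L = -21 (L = -15 - (5 + 1) = -15 - 1*6 = -15 - 6 = -21)
L - 2*p(2) = -21 - 2*2 = -21 - 4 = -25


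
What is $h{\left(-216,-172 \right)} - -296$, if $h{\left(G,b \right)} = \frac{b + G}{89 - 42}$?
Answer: $\frac{13524}{47} \approx 287.74$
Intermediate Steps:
$h{\left(G,b \right)} = \frac{G}{47} + \frac{b}{47}$ ($h{\left(G,b \right)} = \frac{G + b}{47} = \left(G + b\right) \frac{1}{47} = \frac{G}{47} + \frac{b}{47}$)
$h{\left(-216,-172 \right)} - -296 = \left(\frac{1}{47} \left(-216\right) + \frac{1}{47} \left(-172\right)\right) - -296 = \left(- \frac{216}{47} - \frac{172}{47}\right) + 296 = - \frac{388}{47} + 296 = \frac{13524}{47}$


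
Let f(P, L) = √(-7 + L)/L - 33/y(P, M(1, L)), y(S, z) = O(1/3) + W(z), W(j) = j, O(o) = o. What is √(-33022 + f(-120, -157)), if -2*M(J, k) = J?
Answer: √(-809078776 - 314*I*√41)/157 ≈ 0.00022511 - 181.17*I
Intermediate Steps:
M(J, k) = -J/2
y(S, z) = ⅓ + z (y(S, z) = 1/3 + z = ⅓ + z)
f(P, L) = 198 + √(-7 + L)/L (f(P, L) = √(-7 + L)/L - 33/(⅓ - ½*1) = √(-7 + L)/L - 33/(⅓ - ½) = √(-7 + L)/L - 33/(-⅙) = √(-7 + L)/L - 33*(-6) = √(-7 + L)/L + 198 = 198 + √(-7 + L)/L)
√(-33022 + f(-120, -157)) = √(-33022 + (198 + √(-7 - 157)/(-157))) = √(-33022 + (198 - 2*I*√41/157)) = √(-32824 - 2*I*√41/157)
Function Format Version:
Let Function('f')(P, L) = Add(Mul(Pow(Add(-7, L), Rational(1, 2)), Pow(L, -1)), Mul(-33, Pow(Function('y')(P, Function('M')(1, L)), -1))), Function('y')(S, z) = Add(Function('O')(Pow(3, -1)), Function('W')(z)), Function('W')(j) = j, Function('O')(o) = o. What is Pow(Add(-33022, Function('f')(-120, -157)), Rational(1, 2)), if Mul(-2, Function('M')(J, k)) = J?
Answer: Mul(Rational(1, 157), Pow(Add(-809078776, Mul(-314, I, Pow(41, Rational(1, 2)))), Rational(1, 2))) ≈ Add(0.00022511, Mul(-181.17, I))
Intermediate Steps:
Function('M')(J, k) = Mul(Rational(-1, 2), J)
Function('y')(S, z) = Add(Rational(1, 3), z) (Function('y')(S, z) = Add(Pow(3, -1), z) = Add(Rational(1, 3), z))
Function('f')(P, L) = Add(198, Mul(Pow(L, -1), Pow(Add(-7, L), Rational(1, 2)))) (Function('f')(P, L) = Add(Mul(Pow(Add(-7, L), Rational(1, 2)), Pow(L, -1)), Mul(-33, Pow(Add(Rational(1, 3), Mul(Rational(-1, 2), 1)), -1))) = Add(Mul(Pow(L, -1), Pow(Add(-7, L), Rational(1, 2))), Mul(-33, Pow(Add(Rational(1, 3), Rational(-1, 2)), -1))) = Add(Mul(Pow(L, -1), Pow(Add(-7, L), Rational(1, 2))), Mul(-33, Pow(Rational(-1, 6), -1))) = Add(Mul(Pow(L, -1), Pow(Add(-7, L), Rational(1, 2))), Mul(-33, -6)) = Add(Mul(Pow(L, -1), Pow(Add(-7, L), Rational(1, 2))), 198) = Add(198, Mul(Pow(L, -1), Pow(Add(-7, L), Rational(1, 2)))))
Pow(Add(-33022, Function('f')(-120, -157)), Rational(1, 2)) = Pow(Add(-33022, Add(198, Mul(Pow(-157, -1), Pow(Add(-7, -157), Rational(1, 2))))), Rational(1, 2)) = Pow(Add(-33022, Add(198, Mul(Rational(-1, 157), Pow(-164, Rational(1, 2))))), Rational(1, 2)) = Pow(Add(-33022, Add(198, Mul(Rational(-1, 157), Mul(2, I, Pow(41, Rational(1, 2)))))), Rational(1, 2)) = Pow(Add(-33022, Add(198, Mul(Rational(-2, 157), I, Pow(41, Rational(1, 2))))), Rational(1, 2)) = Pow(Add(-32824, Mul(Rational(-2, 157), I, Pow(41, Rational(1, 2)))), Rational(1, 2))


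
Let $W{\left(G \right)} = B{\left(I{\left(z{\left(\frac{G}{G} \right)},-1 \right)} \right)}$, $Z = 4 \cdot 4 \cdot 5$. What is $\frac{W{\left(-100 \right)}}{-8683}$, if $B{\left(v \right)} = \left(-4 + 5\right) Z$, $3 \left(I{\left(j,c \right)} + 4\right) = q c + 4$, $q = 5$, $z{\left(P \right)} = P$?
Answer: $- \frac{80}{8683} \approx -0.0092134$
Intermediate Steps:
$Z = 80$ ($Z = 16 \cdot 5 = 80$)
$I{\left(j,c \right)} = - \frac{8}{3} + \frac{5 c}{3}$ ($I{\left(j,c \right)} = -4 + \frac{5 c + 4}{3} = -4 + \frac{4 + 5 c}{3} = -4 + \left(\frac{4}{3} + \frac{5 c}{3}\right) = - \frac{8}{3} + \frac{5 c}{3}$)
$B{\left(v \right)} = 80$ ($B{\left(v \right)} = \left(-4 + 5\right) 80 = 1 \cdot 80 = 80$)
$W{\left(G \right)} = 80$
$\frac{W{\left(-100 \right)}}{-8683} = \frac{80}{-8683} = 80 \left(- \frac{1}{8683}\right) = - \frac{80}{8683}$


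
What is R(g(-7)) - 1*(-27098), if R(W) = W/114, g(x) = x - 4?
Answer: 3089161/114 ≈ 27098.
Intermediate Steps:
g(x) = -4 + x
R(W) = W/114 (R(W) = W*(1/114) = W/114)
R(g(-7)) - 1*(-27098) = (-4 - 7)/114 - 1*(-27098) = (1/114)*(-11) + 27098 = -11/114 + 27098 = 3089161/114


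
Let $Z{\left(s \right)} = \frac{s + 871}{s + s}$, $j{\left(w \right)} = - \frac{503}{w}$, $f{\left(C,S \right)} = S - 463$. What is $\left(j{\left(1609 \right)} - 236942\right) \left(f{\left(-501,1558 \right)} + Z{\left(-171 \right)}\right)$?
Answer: $- \frac{71251883627995}{275139} \approx -2.5897 \cdot 10^{8}$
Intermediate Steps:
$f{\left(C,S \right)} = -463 + S$
$Z{\left(s \right)} = \frac{871 + s}{2 s}$
$\left(j{\left(1609 \right)} - 236942\right) \left(f{\left(-501,1558 \right)} + Z{\left(-171 \right)}\right) = \left(- \frac{503}{1609} - 236942\right) \left(\left(-463 + 1558\right) + \frac{871 - 171}{2 \left(-171\right)}\right) = \left(\left(-503\right) \frac{1}{1609} - 236942\right) \left(1095 + \frac{1}{2} \left(- \frac{1}{171}\right) 700\right) = \left(- \frac{503}{1609} - 236942\right) \left(1095 - \frac{350}{171}\right) = \left(- \frac{381240181}{1609}\right) \frac{186895}{171} = - \frac{71251883627995}{275139}$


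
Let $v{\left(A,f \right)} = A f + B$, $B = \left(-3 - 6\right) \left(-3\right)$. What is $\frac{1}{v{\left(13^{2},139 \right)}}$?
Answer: $\frac{1}{23518} \approx 4.2521 \cdot 10^{-5}$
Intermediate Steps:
$B = 27$ ($B = \left(-3 - 6\right) \left(-3\right) = \left(-9\right) \left(-3\right) = 27$)
$v{\left(A,f \right)} = 27 + A f$ ($v{\left(A,f \right)} = A f + 27 = 27 + A f$)
$\frac{1}{v{\left(13^{2},139 \right)}} = \frac{1}{27 + 13^{2} \cdot 139} = \frac{1}{27 + 169 \cdot 139} = \frac{1}{27 + 23491} = \frac{1}{23518}$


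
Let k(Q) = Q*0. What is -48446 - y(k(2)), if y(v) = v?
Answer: -48446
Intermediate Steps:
k(Q) = 0
-48446 - y(k(2)) = -48446 - 1*0 = -48446 + 0 = -48446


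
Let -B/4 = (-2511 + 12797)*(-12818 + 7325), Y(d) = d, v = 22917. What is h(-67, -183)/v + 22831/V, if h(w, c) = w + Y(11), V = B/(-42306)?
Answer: -3691319678969/863222247444 ≈ -4.2762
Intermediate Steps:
B = 226003992 (B = -4*(-2511 + 12797)*(-12818 + 7325) = -41144*(-5493) = -4*(-56500998) = 226003992)
V = -37667332/7051 (V = 226003992/(-42306) = 226003992*(-1/42306) = -37667332/7051 ≈ -5342.1)
h(w, c) = 11 + w (h(w, c) = w + 11 = 11 + w)
h(-67, -183)/v + 22831/V = (11 - 67)/22917 + 22831/(-37667332/7051) = -56*1/22917 + 22831*(-7051/37667332) = -56/22917 - 160981381/37667332 = -3691319678969/863222247444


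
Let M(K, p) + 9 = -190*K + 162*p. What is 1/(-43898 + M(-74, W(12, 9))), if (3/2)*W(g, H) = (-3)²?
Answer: -1/28875 ≈ -3.4632e-5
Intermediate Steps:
W(g, H) = 6 (W(g, H) = (⅔)*(-3)² = (⅔)*9 = 6)
M(K, p) = -9 - 190*K + 162*p (M(K, p) = -9 + (-190*K + 162*p) = -9 - 190*K + 162*p)
1/(-43898 + M(-74, W(12, 9))) = 1/(-43898 + (-9 - 190*(-74) + 162*6)) = 1/(-43898 + (-9 + 14060 + 972)) = 1/(-43898 + 15023) = 1/(-28875) = -1/28875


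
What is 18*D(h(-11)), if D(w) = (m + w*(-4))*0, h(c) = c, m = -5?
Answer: 0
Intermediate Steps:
D(w) = 0 (D(w) = (-5 + w*(-4))*0 = (-5 - 4*w)*0 = 0)
18*D(h(-11)) = 18*0 = 0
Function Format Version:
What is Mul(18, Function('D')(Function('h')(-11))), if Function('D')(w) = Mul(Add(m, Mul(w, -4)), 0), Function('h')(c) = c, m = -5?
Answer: 0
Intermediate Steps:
Function('D')(w) = 0 (Function('D')(w) = Mul(Add(-5, Mul(w, -4)), 0) = Mul(Add(-5, Mul(-4, w)), 0) = 0)
Mul(18, Function('D')(Function('h')(-11))) = Mul(18, 0) = 0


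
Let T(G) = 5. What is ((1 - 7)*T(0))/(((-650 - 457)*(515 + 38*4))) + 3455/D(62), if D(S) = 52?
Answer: 850355485/12798396 ≈ 66.442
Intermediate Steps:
((1 - 7)*T(0))/(((-650 - 457)*(515 + 38*4))) + 3455/D(62) = ((1 - 7)*5)/(((-650 - 457)*(515 + 38*4))) + 3455/52 = (-6*5)/((-1107*(515 + 152))) + 3455*(1/52) = -30/((-1107*667)) + 3455/52 = -30/(-738369) + 3455/52 = -30*(-1/738369) + 3455/52 = 10/246123 + 3455/52 = 850355485/12798396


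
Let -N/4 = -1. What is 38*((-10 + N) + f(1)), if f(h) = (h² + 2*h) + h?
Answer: -76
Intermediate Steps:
N = 4 (N = -4*(-1) = 4)
f(h) = h² + 3*h
38*((-10 + N) + f(1)) = 38*((-10 + 4) + 1*(3 + 1)) = 38*(-6 + 1*4) = 38*(-6 + 4) = 38*(-2) = -76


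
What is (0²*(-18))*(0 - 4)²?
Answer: 0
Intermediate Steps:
(0²*(-18))*(0 - 4)² = (0*(-18))*(-4)² = 0*16 = 0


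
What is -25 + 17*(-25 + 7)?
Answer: -331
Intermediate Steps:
-25 + 17*(-25 + 7) = -25 + 17*(-18) = -25 - 306 = -331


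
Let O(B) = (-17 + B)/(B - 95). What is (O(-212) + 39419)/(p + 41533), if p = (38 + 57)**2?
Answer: 6050931/7760653 ≈ 0.77969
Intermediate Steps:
p = 9025 (p = 95**2 = 9025)
O(B) = (-17 + B)/(-95 + B)
(O(-212) + 39419)/(p + 41533) = ((-17 - 212)/(-95 - 212) + 39419)/(9025 + 41533) = (-229/(-307) + 39419)/50558 = (-1/307*(-229) + 39419)*(1/50558) = (229/307 + 39419)*(1/50558) = (12101862/307)*(1/50558) = 6050931/7760653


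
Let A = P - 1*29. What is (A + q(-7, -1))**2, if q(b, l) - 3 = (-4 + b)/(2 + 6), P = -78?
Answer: 710649/64 ≈ 11104.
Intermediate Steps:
q(b, l) = 5/2 + b/8 (q(b, l) = 3 + (-4 + b)/(2 + 6) = 3 + (-4 + b)/8 = 3 + (-4 + b)*(1/8) = 3 + (-1/2 + b/8) = 5/2 + b/8)
A = -107 (A = -78 - 1*29 = -78 - 29 = -107)
(A + q(-7, -1))**2 = (-107 + (5/2 + (1/8)*(-7)))**2 = (-107 + (5/2 - 7/8))**2 = (-107 + 13/8)**2 = (-843/8)**2 = 710649/64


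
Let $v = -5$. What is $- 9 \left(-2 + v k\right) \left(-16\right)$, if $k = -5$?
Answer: $3312$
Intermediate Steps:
$- 9 \left(-2 + v k\right) \left(-16\right) = - 9 \left(-2 - -25\right) \left(-16\right) = - 9 \left(-2 + 25\right) \left(-16\right) = \left(-9\right) 23 \left(-16\right) = \left(-207\right) \left(-16\right) = 3312$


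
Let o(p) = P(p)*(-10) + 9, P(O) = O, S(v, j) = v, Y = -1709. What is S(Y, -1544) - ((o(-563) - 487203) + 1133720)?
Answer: -653865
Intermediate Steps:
o(p) = 9 - 10*p (o(p) = p*(-10) + 9 = -10*p + 9 = 9 - 10*p)
S(Y, -1544) - ((o(-563) - 487203) + 1133720) = -1709 - (((9 - 10*(-563)) - 487203) + 1133720) = -1709 - (((9 + 5630) - 487203) + 1133720) = -1709 - ((5639 - 487203) + 1133720) = -1709 - (-481564 + 1133720) = -1709 - 1*652156 = -1709 - 652156 = -653865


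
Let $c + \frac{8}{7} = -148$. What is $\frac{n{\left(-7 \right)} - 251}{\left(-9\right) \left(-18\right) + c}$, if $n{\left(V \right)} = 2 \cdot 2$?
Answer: $- \frac{1729}{90} \approx -19.211$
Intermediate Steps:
$n{\left(V \right)} = 4$
$c = - \frac{1044}{7}$ ($c = - \frac{8}{7} - 148 = - \frac{1044}{7} \approx -149.14$)
$\frac{n{\left(-7 \right)} - 251}{\left(-9\right) \left(-18\right) + c} = \frac{4 - 251}{\left(-9\right) \left(-18\right) - \frac{1044}{7}} = - \frac{247}{162 - \frac{1044}{7}} = - \frac{247}{\frac{90}{7}} = \left(-247\right) \frac{7}{90} = - \frac{1729}{90}$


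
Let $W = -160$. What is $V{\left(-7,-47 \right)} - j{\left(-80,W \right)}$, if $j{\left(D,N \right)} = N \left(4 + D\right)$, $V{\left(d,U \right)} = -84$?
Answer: $-12244$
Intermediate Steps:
$V{\left(-7,-47 \right)} - j{\left(-80,W \right)} = -84 - - 160 \left(4 - 80\right) = -84 - \left(-160\right) \left(-76\right) = -84 - 12160 = -12244$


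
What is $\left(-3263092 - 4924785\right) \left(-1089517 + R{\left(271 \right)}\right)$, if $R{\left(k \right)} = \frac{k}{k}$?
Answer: $8920822997532$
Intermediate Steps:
$R{\left(k \right)} = 1$
$\left(-3263092 - 4924785\right) \left(-1089517 + R{\left(271 \right)}\right) = \left(-3263092 - 4924785\right) \left(-1089517 + 1\right) = \left(-8187877\right) \left(-1089516\right) = 8920822997532$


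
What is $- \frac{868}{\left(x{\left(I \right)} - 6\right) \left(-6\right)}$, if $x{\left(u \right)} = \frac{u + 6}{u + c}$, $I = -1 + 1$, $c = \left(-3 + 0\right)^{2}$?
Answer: $- \frac{217}{8} \approx -27.125$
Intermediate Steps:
$c = 9$ ($c = \left(-3\right)^{2} = 9$)
$I = 0$
$x{\left(u \right)} = \frac{6 + u}{9 + u}$ ($x{\left(u \right)} = \frac{u + 6}{u + 9} = \frac{6 + u}{9 + u}$)
$- \frac{868}{\left(x{\left(I \right)} - 6\right) \left(-6\right)} = - \frac{868}{\left(\frac{6 + 0}{9 + 0} - 6\right) \left(-6\right)} = - \frac{868}{\left(\frac{1}{9} \cdot 6 - 6\right) \left(-6\right)} = - \frac{868}{\left(\frac{2}{3} - 6\right) \left(-6\right)} = - \frac{868}{\left(- \frac{16}{3}\right) \left(-6\right)} = - \frac{868}{32} = \left(-868\right) \frac{1}{32} = - \frac{217}{8}$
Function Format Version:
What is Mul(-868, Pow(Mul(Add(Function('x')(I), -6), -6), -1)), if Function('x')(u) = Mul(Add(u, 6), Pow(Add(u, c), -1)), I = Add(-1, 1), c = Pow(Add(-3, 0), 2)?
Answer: Rational(-217, 8) ≈ -27.125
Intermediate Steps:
c = 9 (c = Pow(-3, 2) = 9)
I = 0
Function('x')(u) = Mul(Pow(Add(9, u), -1), Add(6, u)) (Function('x')(u) = Mul(Add(u, 6), Pow(Add(u, 9), -1)) = Mul(Add(6, u), Pow(Add(9, u), -1)) = Mul(Pow(Add(9, u), -1), Add(6, u)))
Mul(-868, Pow(Mul(Add(Function('x')(I), -6), -6), -1)) = Mul(-868, Pow(Mul(Add(Mul(Pow(Add(9, 0), -1), Add(6, 0)), -6), -6), -1)) = Mul(-868, Pow(Mul(Add(Mul(Pow(9, -1), 6), -6), -6), -1)) = Mul(-868, Pow(Mul(Add(Mul(Rational(1, 9), 6), -6), -6), -1)) = Mul(-868, Pow(Mul(Add(Rational(2, 3), -6), -6), -1)) = Mul(-868, Pow(Mul(Rational(-16, 3), -6), -1)) = Mul(-868, Pow(32, -1)) = Mul(-868, Rational(1, 32)) = Rational(-217, 8)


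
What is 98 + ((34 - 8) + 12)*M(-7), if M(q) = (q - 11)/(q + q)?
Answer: 1028/7 ≈ 146.86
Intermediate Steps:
M(q) = (-11 + q)/(2*q) (M(q) = (-11 + q)/((2*q)) = (-11 + q)*(1/(2*q)) = (-11 + q)/(2*q))
98 + ((34 - 8) + 12)*M(-7) = 98 + ((34 - 8) + 12)*((½)*(-11 - 7)/(-7)) = 98 + (26 + 12)*((½)*(-⅐)*(-18)) = 98 + 38*(9/7) = 98 + 342/7 = 1028/7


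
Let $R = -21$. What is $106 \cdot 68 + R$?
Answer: $7187$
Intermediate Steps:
$106 \cdot 68 + R = 106 \cdot 68 - 21 = 7208 - 21 = 7187$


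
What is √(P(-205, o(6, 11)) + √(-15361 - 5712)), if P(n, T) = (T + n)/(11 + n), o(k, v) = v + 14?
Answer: √(8730 + 9409*I*√21073)/97 ≈ 8.5468 + 8.4924*I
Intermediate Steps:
o(k, v) = 14 + v
P(n, T) = (T + n)/(11 + n)
√(P(-205, o(6, 11)) + √(-15361 - 5712)) = √(((14 + 11) - 205)/(11 - 205) + √(-15361 - 5712)) = √((25 - 205)/(-194) + √(-21073)) = √(-1/194*(-180) + I*√21073) = √(90/97 + I*√21073)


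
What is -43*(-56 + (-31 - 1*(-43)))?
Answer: 1892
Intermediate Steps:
-43*(-56 + (-31 - 1*(-43))) = -43*(-56 + (-31 + 43)) = -43*(-56 + 12) = -43*(-44) = 1892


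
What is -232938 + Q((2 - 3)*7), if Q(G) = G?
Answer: -232945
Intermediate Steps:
-232938 + Q((2 - 3)*7) = -232938 + (2 - 3)*7 = -232938 - 1*7 = -232938 - 7 = -232945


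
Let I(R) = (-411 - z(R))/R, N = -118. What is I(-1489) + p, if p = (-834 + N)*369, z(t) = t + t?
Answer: -523070399/1489 ≈ -3.5129e+5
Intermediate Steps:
z(t) = 2*t
p = -351288 (p = (-834 - 118)*369 = -952*369 = -351288)
I(R) = (-411 - 2*R)/R
I(-1489) + p = (-2 - 411/(-1489)) - 351288 = (-2 - 411*(-1/1489)) - 351288 = (-2 + 411/1489) - 351288 = -2567/1489 - 351288 = -523070399/1489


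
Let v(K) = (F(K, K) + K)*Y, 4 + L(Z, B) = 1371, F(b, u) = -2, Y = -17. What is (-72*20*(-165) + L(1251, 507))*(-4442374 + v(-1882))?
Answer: -1053927152582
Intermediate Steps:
L(Z, B) = 1367 (L(Z, B) = -4 + 1371 = 1367)
v(K) = 34 - 17*K (v(K) = (-2 + K)*(-17) = 34 - 17*K)
(-72*20*(-165) + L(1251, 507))*(-4442374 + v(-1882)) = (-72*20*(-165) + 1367)*(-4442374 + (34 - 17*(-1882))) = (-1440*(-165) + 1367)*(-4442374 + (34 + 31994)) = (237600 + 1367)*(-4442374 + 32028) = 238967*(-4410346) = -1053927152582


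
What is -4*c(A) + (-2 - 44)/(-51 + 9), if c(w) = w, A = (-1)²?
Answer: -61/21 ≈ -2.9048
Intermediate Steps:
A = 1
-4*c(A) + (-2 - 44)/(-51 + 9) = -4*1 + (-2 - 44)/(-51 + 9) = -4 - 46/(-42) = -4 - 46*(-1/42) = -4 + 23/21 = -61/21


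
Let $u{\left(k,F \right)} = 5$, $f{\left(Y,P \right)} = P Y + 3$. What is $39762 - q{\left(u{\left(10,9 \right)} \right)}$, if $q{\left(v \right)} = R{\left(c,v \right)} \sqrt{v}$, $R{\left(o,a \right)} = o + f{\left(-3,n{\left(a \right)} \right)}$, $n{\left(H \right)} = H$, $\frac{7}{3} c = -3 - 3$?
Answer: $39762 + \frac{102 \sqrt{5}}{7} \approx 39795.0$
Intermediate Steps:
$c = - \frac{18}{7}$ ($c = \frac{3 \left(-3 - 3\right)}{7} = \frac{3}{7} \left(-6\right) = - \frac{18}{7} \approx -2.5714$)
$f{\left(Y,P \right)} = 3 + P Y$
$R{\left(o,a \right)} = 3 + o - 3 a$ ($R{\left(o,a \right)} = o + \left(3 + a \left(-3\right)\right) = o - \left(-3 + 3 a\right) = 3 + o - 3 a$)
$q{\left(v \right)} = \sqrt{v} \left(\frac{3}{7} - 3 v\right)$ ($q{\left(v \right)} = \left(3 - \frac{18}{7} - 3 v\right) \sqrt{v} = \left(\frac{3}{7} - 3 v\right) \sqrt{v} = \sqrt{v} \left(\frac{3}{7} - 3 v\right)$)
$39762 - q{\left(u{\left(10,9 \right)} \right)} = 39762 - \sqrt{5} \left(\frac{3}{7} - 15\right) = 39762 - \sqrt{5} \left(- \frac{102}{7}\right) = 39762 - - \frac{102 \sqrt{5}}{7} = 39762 + \frac{102 \sqrt{5}}{7}$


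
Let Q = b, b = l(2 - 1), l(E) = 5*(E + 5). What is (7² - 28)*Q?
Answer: 630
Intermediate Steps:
l(E) = 25 + 5*E (l(E) = 5*(5 + E) = 25 + 5*E)
b = 30 (b = 25 + 5*(2 - 1) = 25 + 5*1 = 25 + 5 = 30)
Q = 30
(7² - 28)*Q = (7² - 28)*30 = (49 - 28)*30 = 21*30 = 630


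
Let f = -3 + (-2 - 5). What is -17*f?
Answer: 170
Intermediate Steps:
f = -10 (f = -3 - 7 = -10)
-17*f = -17*(-10) = 170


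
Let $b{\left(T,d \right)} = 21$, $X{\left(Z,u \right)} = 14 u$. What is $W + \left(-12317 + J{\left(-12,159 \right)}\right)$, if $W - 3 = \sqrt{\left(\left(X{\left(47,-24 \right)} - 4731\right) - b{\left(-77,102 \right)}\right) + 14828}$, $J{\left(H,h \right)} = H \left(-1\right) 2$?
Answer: $-12290 + 2 \sqrt{2435} \approx -12191.0$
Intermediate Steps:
$J{\left(H,h \right)} = - 2 H$ ($J{\left(H,h \right)} = - H 2 = - 2 H$)
$W = 3 + 2 \sqrt{2435}$ ($W = 3 + \sqrt{\left(\left(14 \left(-24\right) - 4731\right) - 21\right) + 14828} = 3 + \sqrt{\left(\left(-336 - 4731\right) - 21\right) + 14828} = 3 + \sqrt{\left(-5067 - 21\right) + 14828} = 3 + \sqrt{-5088 + 14828} = 3 + \sqrt{9740} = 3 + 2 \sqrt{2435} \approx 101.69$)
$W + \left(-12317 + J{\left(-12,159 \right)}\right) = \left(3 + 2 \sqrt{2435}\right) - 12293 = -12290 + 2 \sqrt{2435}$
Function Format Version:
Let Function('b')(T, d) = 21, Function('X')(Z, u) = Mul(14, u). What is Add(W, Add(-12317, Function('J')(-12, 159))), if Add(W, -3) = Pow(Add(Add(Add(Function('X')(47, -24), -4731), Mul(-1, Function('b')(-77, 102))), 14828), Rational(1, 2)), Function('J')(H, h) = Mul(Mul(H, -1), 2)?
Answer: Add(-12290, Mul(2, Pow(2435, Rational(1, 2)))) ≈ -12191.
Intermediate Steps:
Function('J')(H, h) = Mul(-2, H) (Function('J')(H, h) = Mul(Mul(-1, H), 2) = Mul(-2, H))
W = Add(3, Mul(2, Pow(2435, Rational(1, 2)))) (W = Add(3, Pow(Add(Add(Add(Mul(14, -24), -4731), Mul(-1, 21)), 14828), Rational(1, 2))) = Add(3, Pow(Add(Add(Add(-336, -4731), -21), 14828), Rational(1, 2))) = Add(3, Pow(Add(Add(-5067, -21), 14828), Rational(1, 2))) = Add(3, Pow(Add(-5088, 14828), Rational(1, 2))) = Add(3, Pow(9740, Rational(1, 2))) = Add(3, Mul(2, Pow(2435, Rational(1, 2)))) ≈ 101.69)
Add(W, Add(-12317, Function('J')(-12, 159))) = Add(Add(3, Mul(2, Pow(2435, Rational(1, 2)))), Add(-12317, Mul(-2, -12))) = Add(Add(3, Mul(2, Pow(2435, Rational(1, 2)))), Add(-12317, 24)) = Add(Add(3, Mul(2, Pow(2435, Rational(1, 2)))), -12293) = Add(-12290, Mul(2, Pow(2435, Rational(1, 2))))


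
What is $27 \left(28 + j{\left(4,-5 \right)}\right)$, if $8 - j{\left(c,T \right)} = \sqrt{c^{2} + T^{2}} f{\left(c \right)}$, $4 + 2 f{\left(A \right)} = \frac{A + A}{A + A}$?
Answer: $972 + \frac{81 \sqrt{41}}{2} \approx 1231.3$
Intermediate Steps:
$f{\left(A \right)} = - \frac{3}{2}$ ($f{\left(A \right)} = -2 + \frac{\left(A + A\right) \frac{1}{A + A}}{2} = -2 + \frac{2 A \frac{1}{2 A}}{2} = -2 + \frac{1}{2} \cdot 1 = -2 + \frac{1}{2} = - \frac{3}{2}$)
$j{\left(c,T \right)} = 8 + \frac{3 \sqrt{T^{2} + c^{2}}}{2}$ ($j{\left(c,T \right)} = 8 - \sqrt{c^{2} + T^{2}} \left(- \frac{3}{2}\right) = 8 - \sqrt{T^{2} + c^{2}} \left(- \frac{3}{2}\right) = 8 - - \frac{3 \sqrt{T^{2} + c^{2}}}{2} = 8 + \frac{3 \sqrt{T^{2} + c^{2}}}{2}$)
$27 \left(28 + j{\left(4,-5 \right)}\right) = 27 \left(28 + \left(8 + \frac{3 \sqrt{\left(-5\right)^{2} + 4^{2}}}{2}\right)\right) = 27 \left(28 + \left(8 + \frac{3 \sqrt{25 + 16}}{2}\right)\right) = 27 \left(28 + \left(8 + \frac{3 \sqrt{41}}{2}\right)\right) = 27 \left(36 + \frac{3 \sqrt{41}}{2}\right) = 972 + \frac{81 \sqrt{41}}{2}$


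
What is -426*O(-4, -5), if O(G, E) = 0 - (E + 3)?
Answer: -852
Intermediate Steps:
O(G, E) = -3 - E (O(G, E) = 0 - (3 + E) = 0 + (-3 - E) = -3 - E)
-426*O(-4, -5) = -426*(-3 - 1*(-5)) = -426*(-3 + 5) = -426*2 = -852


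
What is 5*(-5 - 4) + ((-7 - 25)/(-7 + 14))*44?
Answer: -1723/7 ≈ -246.14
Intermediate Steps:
5*(-5 - 4) + ((-7 - 25)/(-7 + 14))*44 = 5*(-9) - 32/7*44 = -45 - 32*1/7*44 = -45 - 32/7*44 = -45 - 1408/7 = -1723/7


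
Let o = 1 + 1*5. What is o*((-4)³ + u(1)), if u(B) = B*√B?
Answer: -378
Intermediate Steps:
o = 6 (o = 1 + 5 = 6)
u(B) = B^(3/2)
o*((-4)³ + u(1)) = 6*((-4)³ + 1^(3/2)) = 6*(-64 + 1) = 6*(-63) = -378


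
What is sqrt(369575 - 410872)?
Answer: I*sqrt(41297) ≈ 203.22*I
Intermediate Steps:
sqrt(369575 - 410872) = sqrt(-41297) = I*sqrt(41297)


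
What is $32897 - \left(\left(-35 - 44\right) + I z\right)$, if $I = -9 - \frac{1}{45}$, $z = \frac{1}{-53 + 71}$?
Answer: $\frac{13355483}{405} \approx 32977.0$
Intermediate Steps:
$z = \frac{1}{18} \approx 0.055556$
$I = - \frac{406}{45}$ ($I = -9 - \frac{1}{45} = - \frac{406}{45} \approx -9.0222$)
$32897 - \left(\left(-35 - 44\right) + I z\right) = 32897 - \left(\left(-35 - 44\right) - \frac{203}{405}\right) = 32897 - \left(-79 - \frac{203}{405}\right) = 32897 - - \frac{32198}{405} = 32897 + \frac{32198}{405} = \frac{13355483}{405}$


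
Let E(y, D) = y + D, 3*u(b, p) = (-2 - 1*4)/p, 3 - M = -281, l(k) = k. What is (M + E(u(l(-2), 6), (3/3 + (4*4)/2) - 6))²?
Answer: 739600/9 ≈ 82178.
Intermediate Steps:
M = 284 (M = 3 - 1*(-281) = 3 + 281 = 284)
u(b, p) = -2/p (u(b, p) = ((-2 - 1*4)/p)/3 = ((-2 - 4)/p)/3 = (-6/p)/3 = -2/p)
E(y, D) = D + y
(M + E(u(l(-2), 6), (3/3 + (4*4)/2) - 6))² = (284 + (((3/3 + (4*4)/2) - 6) - 2/6))² = (284 + (((3*(⅓) + 16*(½)) - 6) - 2*⅙))² = (284 + (((1 + 8) - 6) - ⅓))² = (284 + ((9 - 6) - ⅓))² = (284 + (3 - ⅓))² = (284 + 8/3)² = (860/3)² = 739600/9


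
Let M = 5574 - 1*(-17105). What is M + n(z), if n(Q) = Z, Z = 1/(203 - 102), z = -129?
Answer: 2290580/101 ≈ 22679.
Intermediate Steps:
M = 22679 (M = 5574 + 17105 = 22679)
Z = 1/101 ≈ 0.0099010
n(Q) = 1/101
M + n(z) = 22679 + 1/101 = 2290580/101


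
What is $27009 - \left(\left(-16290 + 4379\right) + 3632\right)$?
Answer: $35288$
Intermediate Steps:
$27009 - \left(\left(-16290 + 4379\right) + 3632\right) = 27009 - \left(-11911 + 3632\right) = 27009 - -8279 = 27009 + 8279 = 35288$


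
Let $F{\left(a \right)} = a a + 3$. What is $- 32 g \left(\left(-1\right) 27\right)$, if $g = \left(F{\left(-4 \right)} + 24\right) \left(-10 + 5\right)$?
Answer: $-185760$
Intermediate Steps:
$F{\left(a \right)} = 3 + a^{2}$ ($F{\left(a \right)} = a^{2} + 3 = 3 + a^{2}$)
$g = -215$ ($g = \left(\left(3 + \left(-4\right)^{2}\right) + 24\right) \left(-10 + 5\right) = \left(\left(3 + 16\right) + 24\right) \left(-5\right) = \left(19 + 24\right) \left(-5\right) = 43 \left(-5\right) = -215$)
$- 32 g \left(\left(-1\right) 27\right) = \left(-32\right) \left(-215\right) \left(\left(-1\right) 27\right) = 6880 \left(-27\right) = -185760$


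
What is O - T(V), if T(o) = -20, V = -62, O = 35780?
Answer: 35800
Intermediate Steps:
O - T(V) = 35780 - 1*(-20) = 35780 + 20 = 35800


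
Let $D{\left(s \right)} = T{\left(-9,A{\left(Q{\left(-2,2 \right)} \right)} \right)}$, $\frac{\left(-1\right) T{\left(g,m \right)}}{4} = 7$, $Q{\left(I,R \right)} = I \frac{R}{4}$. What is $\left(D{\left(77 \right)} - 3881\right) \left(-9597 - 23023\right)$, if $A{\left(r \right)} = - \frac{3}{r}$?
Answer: $127511580$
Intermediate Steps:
$Q{\left(I,R \right)} = \frac{I R}{4}$ ($Q{\left(I,R \right)} = I R \frac{1}{4} = I \frac{R}{4} = \frac{I R}{4}$)
$T{\left(g,m \right)} = -28$ ($T{\left(g,m \right)} = \left(-4\right) 7 = -28$)
$D{\left(s \right)} = -28$
$\left(D{\left(77 \right)} - 3881\right) \left(-9597 - 23023\right) = \left(-28 - 3881\right) \left(-9597 - 23023\right) = \left(-3909\right) \left(-32620\right) = 127511580$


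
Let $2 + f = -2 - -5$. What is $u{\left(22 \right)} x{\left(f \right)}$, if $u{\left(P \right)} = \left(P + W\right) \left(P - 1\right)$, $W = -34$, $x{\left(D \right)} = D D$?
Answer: $-252$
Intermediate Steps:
$f = 1$ ($f = -2 - -3 = -2 + \left(-2 + 5\right) = -2 + 3 = 1$)
$x{\left(D \right)} = D^{2}$
$u{\left(P \right)} = \left(-1 + P\right) \left(-34 + P\right)$ ($u{\left(P \right)} = \left(P - 34\right) \left(P - 1\right) = \left(-34 + P\right) \left(-1 + P\right) = \left(-1 + P\right) \left(-34 + P\right)$)
$u{\left(22 \right)} x{\left(f \right)} = \left(34 + 22^{2} - 770\right) 1^{2} = \left(34 + 484 - 770\right) 1 = \left(-252\right) 1 = -252$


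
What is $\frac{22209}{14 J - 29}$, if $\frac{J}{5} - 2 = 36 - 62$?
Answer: $- \frac{22209}{1709} \approx -12.995$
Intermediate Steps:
$J = -120$ ($J = 10 + 5 \left(36 - 62\right) = 10 + 5 \left(-26\right) = 10 - 130 = -120$)
$\frac{22209}{14 J - 29} = \frac{22209}{14 \left(-120\right) - 29} = \frac{22209}{-1680 - 29} = \frac{22209}{-1709} = 22209 \left(- \frac{1}{1709}\right) = - \frac{22209}{1709}$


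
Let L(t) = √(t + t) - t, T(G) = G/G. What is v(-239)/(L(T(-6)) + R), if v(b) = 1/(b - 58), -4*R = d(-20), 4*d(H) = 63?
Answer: 1264/1701513 + 256*√2/1701513 ≈ 0.00095564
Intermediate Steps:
d(H) = 63/4 (d(H) = (¼)*63 = 63/4)
R = -63/16 (R = -¼*63/4 = -63/16 ≈ -3.9375)
T(G) = 1
v(b) = 1/(-58 + b)
L(t) = -t + √2*√t (L(t) = √(2*t) - t = √2*√t - t = -t + √2*√t)
v(-239)/(L(T(-6)) + R) = 1/((-58 - 239)*((-1*1 + √2*√1) - 63/16)) = 1/((-297)*((-1 + √2*1) - 63/16)) = -1/(297*((-1 + √2) - 63/16)) = -1/(297*(-79/16 + √2))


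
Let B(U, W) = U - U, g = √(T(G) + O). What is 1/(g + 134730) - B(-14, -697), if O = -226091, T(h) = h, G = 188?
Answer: 44910/6050799601 - I*√225903/18152398803 ≈ 7.4222e-6 - 2.6183e-8*I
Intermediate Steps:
g = I*√225903 (g = √(188 - 226091) = √(-225903) = I*√225903 ≈ 475.29*I)
B(U, W) = 0
1/(g + 134730) - B(-14, -697) = 1/(I*√225903 + 134730) - 1*0 = 1/(134730 + I*√225903) + 0 = 1/(134730 + I*√225903)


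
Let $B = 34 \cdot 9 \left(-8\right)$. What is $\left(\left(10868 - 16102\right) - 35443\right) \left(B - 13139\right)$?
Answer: $634032399$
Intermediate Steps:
$B = -2448$ ($B = 306 \left(-8\right) = -2448$)
$\left(\left(10868 - 16102\right) - 35443\right) \left(B - 13139\right) = \left(\left(10868 - 16102\right) - 35443\right) \left(-2448 - 13139\right) = \left(-5234 - 35443\right) \left(-15587\right) = \left(-40677\right) \left(-15587\right) = 634032399$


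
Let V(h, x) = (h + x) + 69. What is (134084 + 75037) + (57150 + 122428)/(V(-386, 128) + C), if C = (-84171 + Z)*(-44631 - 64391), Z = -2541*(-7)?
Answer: 1513474813577917/7237316259 ≈ 2.0912e+5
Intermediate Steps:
Z = 17787
C = 7237316448 (C = (-84171 + 17787)*(-44631 - 64391) = -66384*(-109022) = 7237316448)
V(h, x) = 69 + h + x
(134084 + 75037) + (57150 + 122428)/(V(-386, 128) + C) = (134084 + 75037) + (57150 + 122428)/((69 - 386 + 128) + 7237316448) = 209121 + 179578/(-189 + 7237316448) = 209121 + 179578/7237316259 = 1513474813577917/7237316259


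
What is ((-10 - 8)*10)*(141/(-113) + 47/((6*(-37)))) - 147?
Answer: 483783/4181 ≈ 115.71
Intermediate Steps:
((-10 - 8)*10)*(141/(-113) + 47/((6*(-37)))) - 147 = (-18*10)*(141*(-1/113) + 47/(-222)) - 147 = -180*(-141/113 + 47*(-1/222)) - 147 = -180*(-141/113 - 47/222) - 147 = -180*(-36613/25086) - 147 = 1098390/4181 - 147 = 483783/4181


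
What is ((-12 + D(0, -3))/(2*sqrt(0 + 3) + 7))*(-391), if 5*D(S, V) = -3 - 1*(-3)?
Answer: 32844/37 - 9384*sqrt(3)/37 ≈ 448.39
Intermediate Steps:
D(S, V) = 0 (D(S, V) = (-3 - 1*(-3))/5 = (-3 + 3)/5 = (1/5)*0 = 0)
((-12 + D(0, -3))/(2*sqrt(0 + 3) + 7))*(-391) = ((-12 + 0)/(2*sqrt(0 + 3) + 7))*(-391) = -12/(2*sqrt(3) + 7)*(-391) = -12/(7 + 2*sqrt(3))*(-391) = 4692/(7 + 2*sqrt(3))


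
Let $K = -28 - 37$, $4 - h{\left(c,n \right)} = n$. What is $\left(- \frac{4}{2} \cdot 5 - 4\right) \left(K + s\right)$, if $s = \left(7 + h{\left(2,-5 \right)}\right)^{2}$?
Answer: $-2674$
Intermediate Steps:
$h{\left(c,n \right)} = 4 - n$
$s = 256$ ($s = \left(7 + \left(4 - -5\right)\right)^{2} = \left(7 + \left(4 + 5\right)\right)^{2} = \left(7 + 9\right)^{2} = 16^{2} = 256$)
$K = -65$
$\left(- \frac{4}{2} \cdot 5 - 4\right) \left(K + s\right) = \left(- \frac{4}{2} \cdot 5 - 4\right) \left(-65 + 256\right) = \left(\left(-4\right) \frac{1}{2} \cdot 5 - 4\right) 191 = \left(\left(-2\right) 5 - 4\right) 191 = \left(-10 - 4\right) 191 = \left(-14\right) 191 = -2674$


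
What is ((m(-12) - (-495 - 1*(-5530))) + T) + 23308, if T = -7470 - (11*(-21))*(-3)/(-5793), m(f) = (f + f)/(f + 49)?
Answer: 771804144/71447 ≈ 10802.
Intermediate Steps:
m(f) = 2*f/(49 + f) (m(f) = (2*f)/(49 + f) = 2*f/(49 + f))
T = -14424339/1931 (T = -7470 - (-231*(-3))*(-1)/5793 = -7470 - 693*(-1)/5793 = -7470 - 1*(-231/1931) = -7470 + 231/1931 = -14424339/1931 ≈ -7469.9)
((m(-12) - (-495 - 1*(-5530))) + T) + 23308 = ((2*(-12)/(49 - 12) - (-495 - 1*(-5530))) - 14424339/1931) + 23308 = ((2*(-12)/37 - (-495 + 5530)) - 14424339/1931) + 23308 = ((2*(-12)*(1/37) - 1*5035) - 14424339/1931) + 23308 = ((-24/37 - 5035) - 14424339/1931) + 23308 = (-186319/37 - 14424339/1931) + 23308 = -893482532/71447 + 23308 = 771804144/71447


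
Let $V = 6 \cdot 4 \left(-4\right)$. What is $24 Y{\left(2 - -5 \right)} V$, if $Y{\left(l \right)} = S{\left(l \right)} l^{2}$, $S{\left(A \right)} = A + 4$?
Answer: $-1241856$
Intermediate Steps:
$S{\left(A \right)} = 4 + A$
$V = -96$ ($V = 24 \left(-4\right) = -96$)
$Y{\left(l \right)} = l^{2} \left(4 + l\right)$ ($Y{\left(l \right)} = \left(4 + l\right) l^{2} = l^{2} \left(4 + l\right)$)
$24 Y{\left(2 - -5 \right)} V = 24 \left(2 - -5\right)^{2} \left(4 + \left(2 - -5\right)\right) \left(-96\right) = 24 \left(2 + 5\right)^{2} \left(4 + \left(2 + 5\right)\right) \left(-96\right) = 24 \cdot 7^{2} \left(4 + 7\right) \left(-96\right) = 24 \cdot 49 \cdot 11 \left(-96\right) = 24 \cdot 539 \left(-96\right) = 12936 \left(-96\right) = -1241856$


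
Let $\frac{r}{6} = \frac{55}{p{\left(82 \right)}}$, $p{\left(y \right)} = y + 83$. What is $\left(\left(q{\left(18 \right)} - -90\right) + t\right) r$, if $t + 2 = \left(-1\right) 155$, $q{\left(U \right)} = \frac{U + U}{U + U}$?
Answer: $-132$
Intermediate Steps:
$p{\left(y \right)} = 83 + y$
$q{\left(U \right)} = 1$ ($q{\left(U \right)} = \frac{2 U}{2 U} = 2 U \frac{1}{2 U} = 1$)
$t = -157$ ($t = -2 - 155 = -157$)
$r = 2$ ($r = 6 \frac{55}{83 + 82} = 6 \cdot \frac{55}{165} = 6 \cdot 55 \cdot \frac{1}{165} = 6 \cdot \frac{1}{3} = 2$)
$\left(\left(q{\left(18 \right)} - -90\right) + t\right) r = \left(\left(1 - -90\right) - 157\right) 2 = \left(\left(1 + 90\right) - 157\right) 2 = \left(91 - 157\right) 2 = \left(-66\right) 2 = -132$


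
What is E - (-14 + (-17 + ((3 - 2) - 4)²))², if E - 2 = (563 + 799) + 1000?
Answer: 1880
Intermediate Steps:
E = 2364 (E = 2 + ((563 + 799) + 1000) = 2 + (1362 + 1000) = 2 + 2362 = 2364)
E - (-14 + (-17 + ((3 - 2) - 4)²))² = 2364 - (-14 + (-17 + ((3 - 2) - 4)²))² = 2364 - (-14 + (-17 + (1 - 4)²))² = 2364 - (-14 + (-17 + (-3)²))² = 2364 - (-14 + (-17 + 9))² = 2364 - (-14 - 8)² = 2364 - 1*(-22)² = 2364 - 1*484 = 2364 - 484 = 1880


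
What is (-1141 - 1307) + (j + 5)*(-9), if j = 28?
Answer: -2745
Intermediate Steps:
(-1141 - 1307) + (j + 5)*(-9) = (-1141 - 1307) + (28 + 5)*(-9) = -2448 + 33*(-9) = -2448 - 297 = -2745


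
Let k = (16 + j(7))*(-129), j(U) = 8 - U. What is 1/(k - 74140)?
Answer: -1/76333 ≈ -1.3100e-5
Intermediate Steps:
k = -2193 (k = (16 + (8 - 1*7))*(-129) = (16 + (8 - 7))*(-129) = (16 + 1)*(-129) = 17*(-129) = -2193)
1/(k - 74140) = 1/(-2193 - 74140) = 1/(-76333) = -1/76333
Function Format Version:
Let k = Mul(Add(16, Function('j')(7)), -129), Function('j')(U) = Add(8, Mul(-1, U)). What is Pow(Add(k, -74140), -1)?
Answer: Rational(-1, 76333) ≈ -1.3100e-5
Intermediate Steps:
k = -2193 (k = Mul(Add(16, Add(8, Mul(-1, 7))), -129) = Mul(Add(16, Add(8, -7)), -129) = Mul(Add(16, 1), -129) = Mul(17, -129) = -2193)
Pow(Add(k, -74140), -1) = Pow(Add(-2193, -74140), -1) = Pow(-76333, -1) = Rational(-1, 76333)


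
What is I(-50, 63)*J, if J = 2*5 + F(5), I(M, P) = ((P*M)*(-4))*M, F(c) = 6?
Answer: -10080000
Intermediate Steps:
I(M, P) = -4*P*M² (I(M, P) = ((M*P)*(-4))*M = (-4*M*P)*M = -4*P*M²)
J = 16 (J = 2*5 + 6 = 10 + 6 = 16)
I(-50, 63)*J = -4*63*(-50)²*16 = -4*63*2500*16 = -630000*16 = -10080000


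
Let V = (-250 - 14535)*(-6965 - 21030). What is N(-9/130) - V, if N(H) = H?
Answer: -53807789759/130 ≈ -4.1391e+8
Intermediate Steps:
V = 413906075 (V = -14785*(-27995) = 413906075)
N(-9/130) - V = -9/130 - 1*413906075 = -9*1/130 - 413906075 = -9/130 - 413906075 = -53807789759/130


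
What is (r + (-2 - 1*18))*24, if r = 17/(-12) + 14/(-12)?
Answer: -542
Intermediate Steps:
r = -31/12 (r = 17*(-1/12) + 14*(-1/12) = -17/12 - 7/6 = -31/12 ≈ -2.5833)
(r + (-2 - 1*18))*24 = (-31/12 + (-2 - 1*18))*24 = (-31/12 + (-2 - 18))*24 = (-31/12 - 20)*24 = -271/12*24 = -542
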